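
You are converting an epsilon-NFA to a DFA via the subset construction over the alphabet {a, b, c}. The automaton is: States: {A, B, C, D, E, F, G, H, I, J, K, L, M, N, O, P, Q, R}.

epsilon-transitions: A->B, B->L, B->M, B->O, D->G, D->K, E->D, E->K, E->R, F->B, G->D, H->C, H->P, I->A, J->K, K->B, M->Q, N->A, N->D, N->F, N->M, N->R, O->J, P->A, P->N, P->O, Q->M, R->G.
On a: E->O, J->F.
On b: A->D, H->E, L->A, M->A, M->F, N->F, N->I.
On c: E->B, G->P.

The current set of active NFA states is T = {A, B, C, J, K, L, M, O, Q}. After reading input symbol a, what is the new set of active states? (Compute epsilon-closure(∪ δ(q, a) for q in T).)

J on a → {F}.
No a-transition from A, B, C, K, L, M, O, Q.
Union after reading a: {F}.
Now take the epsilon-closure:
From F via epsilon: add B.
From B via epsilon: add L, M, O.
From M via epsilon: add Q.
From O via epsilon: add J.
From J via epsilon: add K.
No new states can be added; the closed set is {B, F, J, K, L, M, O, Q}.

{B, F, J, K, L, M, O, Q}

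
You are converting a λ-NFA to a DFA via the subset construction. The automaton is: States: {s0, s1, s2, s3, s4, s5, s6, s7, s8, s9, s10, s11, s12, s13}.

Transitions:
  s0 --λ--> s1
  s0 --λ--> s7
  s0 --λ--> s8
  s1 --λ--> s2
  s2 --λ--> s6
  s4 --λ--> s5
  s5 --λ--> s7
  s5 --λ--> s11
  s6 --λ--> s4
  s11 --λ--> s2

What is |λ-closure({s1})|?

Start with {s1}.
From s1 via λ: add s2.
From s2 via λ: add s6.
From s6 via λ: add s4.
From s4 via λ: add s5.
From s5 via λ: add s7, s11.
λ-closure = {s1, s2, s4, s5, s6, s7, s11}, which has 7 states.

7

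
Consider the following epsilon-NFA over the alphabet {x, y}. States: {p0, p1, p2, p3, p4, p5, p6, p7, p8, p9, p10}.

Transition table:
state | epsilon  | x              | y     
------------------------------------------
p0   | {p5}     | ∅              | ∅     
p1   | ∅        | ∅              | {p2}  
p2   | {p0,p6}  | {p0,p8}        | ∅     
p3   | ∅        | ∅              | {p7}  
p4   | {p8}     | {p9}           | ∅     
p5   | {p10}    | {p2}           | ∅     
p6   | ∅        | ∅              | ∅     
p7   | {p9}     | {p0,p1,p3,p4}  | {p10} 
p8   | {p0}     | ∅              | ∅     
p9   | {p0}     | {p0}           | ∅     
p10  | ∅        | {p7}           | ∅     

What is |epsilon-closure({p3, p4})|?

Start with {p3, p4}.
From p4 via epsilon: add p8.
From p8 via epsilon: add p0.
From p0 via epsilon: add p5.
From p5 via epsilon: add p10.
epsilon-closure = {p0, p3, p4, p5, p8, p10}, which has 6 states.

6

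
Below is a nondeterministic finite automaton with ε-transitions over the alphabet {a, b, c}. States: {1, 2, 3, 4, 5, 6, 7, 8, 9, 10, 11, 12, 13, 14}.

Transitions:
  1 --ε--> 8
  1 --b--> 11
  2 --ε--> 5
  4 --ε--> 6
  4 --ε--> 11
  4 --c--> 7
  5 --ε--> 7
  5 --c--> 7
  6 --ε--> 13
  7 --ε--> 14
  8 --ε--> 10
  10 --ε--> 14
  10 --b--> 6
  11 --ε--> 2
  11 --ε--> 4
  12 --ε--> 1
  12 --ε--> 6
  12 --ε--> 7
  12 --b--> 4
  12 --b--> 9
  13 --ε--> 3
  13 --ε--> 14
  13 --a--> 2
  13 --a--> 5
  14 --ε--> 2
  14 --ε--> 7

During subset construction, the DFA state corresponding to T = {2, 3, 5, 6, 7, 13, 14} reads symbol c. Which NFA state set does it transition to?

{2, 5, 7, 14}

5 on c → {7}.
No c-transition from 2, 3, 6, 7, 13, 14.
Union after reading c: {7}.
Now take the ε-closure:
From 7 via ε: add 14.
From 14 via ε: add 2.
From 2 via ε: add 5.
No new states can be added; the closed set is {2, 5, 7, 14}.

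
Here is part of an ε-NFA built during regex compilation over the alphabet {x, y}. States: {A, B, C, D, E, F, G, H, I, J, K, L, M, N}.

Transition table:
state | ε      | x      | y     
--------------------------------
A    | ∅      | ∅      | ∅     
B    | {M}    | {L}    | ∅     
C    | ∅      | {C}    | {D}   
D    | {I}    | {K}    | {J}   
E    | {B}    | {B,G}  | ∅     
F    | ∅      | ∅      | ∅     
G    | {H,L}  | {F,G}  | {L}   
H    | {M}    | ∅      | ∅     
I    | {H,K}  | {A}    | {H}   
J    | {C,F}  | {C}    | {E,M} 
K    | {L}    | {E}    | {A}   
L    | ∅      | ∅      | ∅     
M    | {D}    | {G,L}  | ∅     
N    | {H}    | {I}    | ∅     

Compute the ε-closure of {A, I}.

Start with {A, I}.
From I via ε: add H, K.
From H via ε: add M.
From K via ε: add L.
From M via ε: add D.
No new states can be added; the closed set is {A, D, H, I, K, L, M}.

{A, D, H, I, K, L, M}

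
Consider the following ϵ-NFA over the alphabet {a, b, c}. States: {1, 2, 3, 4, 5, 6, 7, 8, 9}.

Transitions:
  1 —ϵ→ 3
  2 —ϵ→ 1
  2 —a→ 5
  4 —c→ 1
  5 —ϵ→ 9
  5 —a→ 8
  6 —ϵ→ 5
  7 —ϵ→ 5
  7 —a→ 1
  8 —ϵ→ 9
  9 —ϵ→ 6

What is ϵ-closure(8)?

{5, 6, 8, 9}

Start with {8}.
From 8 via ϵ: add 9.
From 9 via ϵ: add 6.
From 6 via ϵ: add 5.
No new states can be added; the closed set is {5, 6, 8, 9}.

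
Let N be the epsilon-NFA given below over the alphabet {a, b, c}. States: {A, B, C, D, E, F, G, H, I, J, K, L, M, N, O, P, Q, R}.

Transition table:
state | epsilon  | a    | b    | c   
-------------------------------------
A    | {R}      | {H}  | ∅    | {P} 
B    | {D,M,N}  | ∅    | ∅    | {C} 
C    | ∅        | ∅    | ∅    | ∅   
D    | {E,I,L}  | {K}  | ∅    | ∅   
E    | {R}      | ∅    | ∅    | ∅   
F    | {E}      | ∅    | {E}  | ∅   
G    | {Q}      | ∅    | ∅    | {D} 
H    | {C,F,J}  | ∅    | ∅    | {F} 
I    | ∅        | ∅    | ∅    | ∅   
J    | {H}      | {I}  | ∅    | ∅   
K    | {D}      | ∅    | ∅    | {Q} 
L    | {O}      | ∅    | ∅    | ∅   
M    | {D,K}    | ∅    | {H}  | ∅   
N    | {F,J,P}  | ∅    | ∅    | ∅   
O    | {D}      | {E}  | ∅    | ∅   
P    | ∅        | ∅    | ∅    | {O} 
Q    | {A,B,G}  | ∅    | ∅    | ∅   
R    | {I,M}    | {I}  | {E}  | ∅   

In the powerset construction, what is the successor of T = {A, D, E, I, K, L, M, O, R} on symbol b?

M on b → {H}.
R on b → {E}.
No b-transition from A, D, E, I, K, L, O.
Union after reading b: {E, H}.
Now take the epsilon-closure:
From E via epsilon: add R.
From H via epsilon: add C, F, J.
From R via epsilon: add I, M.
From M via epsilon: add D, K.
From D via epsilon: add L.
From L via epsilon: add O.
No new states can be added; the closed set is {C, D, E, F, H, I, J, K, L, M, O, R}.

{C, D, E, F, H, I, J, K, L, M, O, R}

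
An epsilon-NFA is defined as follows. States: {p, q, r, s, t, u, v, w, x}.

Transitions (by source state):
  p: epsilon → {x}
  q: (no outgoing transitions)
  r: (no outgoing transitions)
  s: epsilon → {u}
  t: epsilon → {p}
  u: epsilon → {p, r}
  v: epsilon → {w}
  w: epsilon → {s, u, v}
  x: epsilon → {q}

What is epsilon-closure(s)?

Start with {s}.
From s via epsilon: add u.
From u via epsilon: add p, r.
From p via epsilon: add x.
From x via epsilon: add q.
No new states can be added; the closed set is {p, q, r, s, u, x}.

{p, q, r, s, u, x}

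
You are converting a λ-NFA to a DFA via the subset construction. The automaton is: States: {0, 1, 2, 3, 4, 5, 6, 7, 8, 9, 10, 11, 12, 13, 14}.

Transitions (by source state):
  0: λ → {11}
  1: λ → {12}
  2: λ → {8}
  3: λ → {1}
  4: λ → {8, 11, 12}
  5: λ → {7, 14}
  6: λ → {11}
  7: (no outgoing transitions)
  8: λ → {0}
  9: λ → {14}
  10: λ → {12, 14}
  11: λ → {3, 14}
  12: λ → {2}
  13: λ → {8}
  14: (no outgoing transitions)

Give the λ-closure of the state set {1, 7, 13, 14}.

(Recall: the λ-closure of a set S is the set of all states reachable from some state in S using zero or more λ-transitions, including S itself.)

{0, 1, 2, 3, 7, 8, 11, 12, 13, 14}

Start with {1, 7, 13, 14}.
From 1 via λ: add 12.
From 13 via λ: add 8.
From 8 via λ: add 0.
From 12 via λ: add 2.
From 0 via λ: add 11.
From 11 via λ: add 3.
No new states can be added; the closed set is {0, 1, 2, 3, 7, 8, 11, 12, 13, 14}.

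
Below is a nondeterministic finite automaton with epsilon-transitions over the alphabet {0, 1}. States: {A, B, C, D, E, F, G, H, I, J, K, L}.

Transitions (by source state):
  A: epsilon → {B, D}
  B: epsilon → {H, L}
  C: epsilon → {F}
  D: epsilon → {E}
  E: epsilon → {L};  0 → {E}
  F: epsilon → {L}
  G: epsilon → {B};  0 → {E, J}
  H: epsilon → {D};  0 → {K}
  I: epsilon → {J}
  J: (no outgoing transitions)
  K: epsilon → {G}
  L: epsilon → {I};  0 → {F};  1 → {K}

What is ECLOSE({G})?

Start with {G}.
From G via epsilon: add B.
From B via epsilon: add H, L.
From H via epsilon: add D.
From L via epsilon: add I.
From D via epsilon: add E.
From I via epsilon: add J.
No new states can be added; the closed set is {B, D, E, G, H, I, J, L}.

{B, D, E, G, H, I, J, L}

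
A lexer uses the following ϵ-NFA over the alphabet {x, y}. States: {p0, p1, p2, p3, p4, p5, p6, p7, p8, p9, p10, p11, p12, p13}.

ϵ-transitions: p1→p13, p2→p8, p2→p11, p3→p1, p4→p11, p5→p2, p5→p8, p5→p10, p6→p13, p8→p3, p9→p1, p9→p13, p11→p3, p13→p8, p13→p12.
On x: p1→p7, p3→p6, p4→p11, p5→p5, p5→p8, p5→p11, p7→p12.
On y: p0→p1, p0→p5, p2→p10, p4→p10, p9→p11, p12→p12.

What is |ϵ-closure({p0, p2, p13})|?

8

Start with {p0, p2, p13}.
From p2 via ϵ: add p8, p11.
From p13 via ϵ: add p12.
From p8 via ϵ: add p3.
From p3 via ϵ: add p1.
ϵ-closure = {p0, p1, p2, p3, p8, p11, p12, p13}, which has 8 states.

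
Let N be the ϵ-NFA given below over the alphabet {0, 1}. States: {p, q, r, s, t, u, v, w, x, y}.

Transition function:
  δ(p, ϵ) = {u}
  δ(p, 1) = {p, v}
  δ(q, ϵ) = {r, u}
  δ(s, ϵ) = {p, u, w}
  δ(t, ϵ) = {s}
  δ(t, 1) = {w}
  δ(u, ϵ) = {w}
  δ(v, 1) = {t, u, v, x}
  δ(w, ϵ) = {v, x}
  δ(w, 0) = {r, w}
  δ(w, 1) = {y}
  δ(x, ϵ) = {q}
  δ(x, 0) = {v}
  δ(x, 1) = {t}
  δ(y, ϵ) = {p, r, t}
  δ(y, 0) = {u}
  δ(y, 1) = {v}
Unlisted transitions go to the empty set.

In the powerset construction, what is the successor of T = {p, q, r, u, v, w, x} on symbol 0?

{q, r, u, v, w, x}

w on 0 → {r, w}.
x on 0 → {v}.
No 0-transition from p, q, r, u, v.
Union after reading 0: {r, v, w}.
Now take the ϵ-closure:
From w via ϵ: add x.
From x via ϵ: add q.
From q via ϵ: add u.
No new states can be added; the closed set is {q, r, u, v, w, x}.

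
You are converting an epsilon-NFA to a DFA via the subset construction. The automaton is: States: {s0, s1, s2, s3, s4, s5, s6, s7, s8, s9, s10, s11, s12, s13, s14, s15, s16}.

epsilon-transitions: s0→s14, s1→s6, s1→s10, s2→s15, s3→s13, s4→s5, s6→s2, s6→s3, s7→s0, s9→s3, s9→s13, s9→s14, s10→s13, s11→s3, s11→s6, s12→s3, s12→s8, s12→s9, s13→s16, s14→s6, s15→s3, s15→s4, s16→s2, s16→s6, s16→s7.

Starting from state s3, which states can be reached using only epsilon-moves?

Start with {s3}.
From s3 via epsilon: add s13.
From s13 via epsilon: add s16.
From s16 via epsilon: add s2, s6, s7.
From s2 via epsilon: add s15.
From s7 via epsilon: add s0.
From s0 via epsilon: add s14.
From s15 via epsilon: add s4.
From s4 via epsilon: add s5.
No new states can be added; the closed set is {s0, s2, s3, s4, s5, s6, s7, s13, s14, s15, s16}.

{s0, s2, s3, s4, s5, s6, s7, s13, s14, s15, s16}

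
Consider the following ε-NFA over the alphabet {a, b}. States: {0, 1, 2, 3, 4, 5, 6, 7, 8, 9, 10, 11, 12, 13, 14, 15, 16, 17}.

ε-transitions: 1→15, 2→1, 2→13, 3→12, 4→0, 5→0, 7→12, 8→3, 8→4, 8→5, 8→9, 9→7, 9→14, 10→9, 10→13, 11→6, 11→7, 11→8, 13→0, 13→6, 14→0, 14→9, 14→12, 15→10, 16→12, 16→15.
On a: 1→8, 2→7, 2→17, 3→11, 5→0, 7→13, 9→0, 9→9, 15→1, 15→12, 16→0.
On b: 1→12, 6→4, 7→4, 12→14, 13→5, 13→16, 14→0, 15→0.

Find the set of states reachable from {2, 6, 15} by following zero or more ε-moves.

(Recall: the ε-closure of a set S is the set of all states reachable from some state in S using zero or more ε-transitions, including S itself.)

Start with {2, 6, 15}.
From 2 via ε: add 1, 13.
From 15 via ε: add 10.
From 10 via ε: add 9.
From 13 via ε: add 0.
From 9 via ε: add 7, 14.
From 7 via ε: add 12.
No new states can be added; the closed set is {0, 1, 2, 6, 7, 9, 10, 12, 13, 14, 15}.

{0, 1, 2, 6, 7, 9, 10, 12, 13, 14, 15}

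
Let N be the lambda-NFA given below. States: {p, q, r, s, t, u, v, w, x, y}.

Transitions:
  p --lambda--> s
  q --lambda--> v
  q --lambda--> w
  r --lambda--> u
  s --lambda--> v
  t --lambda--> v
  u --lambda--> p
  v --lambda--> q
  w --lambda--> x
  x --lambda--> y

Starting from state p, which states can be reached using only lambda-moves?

{p, q, s, v, w, x, y}

Start with {p}.
From p via lambda: add s.
From s via lambda: add v.
From v via lambda: add q.
From q via lambda: add w.
From w via lambda: add x.
From x via lambda: add y.
No new states can be added; the closed set is {p, q, s, v, w, x, y}.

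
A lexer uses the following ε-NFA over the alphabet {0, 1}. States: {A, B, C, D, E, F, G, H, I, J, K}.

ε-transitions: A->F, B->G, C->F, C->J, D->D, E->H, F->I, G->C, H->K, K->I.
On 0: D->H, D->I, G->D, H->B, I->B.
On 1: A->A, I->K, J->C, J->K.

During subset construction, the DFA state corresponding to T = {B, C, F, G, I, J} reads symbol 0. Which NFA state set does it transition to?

{B, C, D, F, G, I, J}

G on 0 → {D}.
I on 0 → {B}.
No 0-transition from B, C, F, J.
Union after reading 0: {B, D}.
Now take the ε-closure:
From B via ε: add G.
From G via ε: add C.
From C via ε: add F, J.
From F via ε: add I.
No new states can be added; the closed set is {B, C, D, F, G, I, J}.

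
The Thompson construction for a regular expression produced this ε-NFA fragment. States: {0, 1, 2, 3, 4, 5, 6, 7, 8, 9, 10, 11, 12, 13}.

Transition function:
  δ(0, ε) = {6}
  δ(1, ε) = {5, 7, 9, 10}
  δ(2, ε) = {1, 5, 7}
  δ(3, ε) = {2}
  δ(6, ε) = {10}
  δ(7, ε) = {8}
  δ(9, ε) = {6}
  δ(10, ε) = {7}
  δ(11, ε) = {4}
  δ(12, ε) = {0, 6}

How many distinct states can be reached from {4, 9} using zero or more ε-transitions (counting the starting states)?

Start with {4, 9}.
From 9 via ε: add 6.
From 6 via ε: add 10.
From 10 via ε: add 7.
From 7 via ε: add 8.
ε-closure = {4, 6, 7, 8, 9, 10}, which has 6 states.

6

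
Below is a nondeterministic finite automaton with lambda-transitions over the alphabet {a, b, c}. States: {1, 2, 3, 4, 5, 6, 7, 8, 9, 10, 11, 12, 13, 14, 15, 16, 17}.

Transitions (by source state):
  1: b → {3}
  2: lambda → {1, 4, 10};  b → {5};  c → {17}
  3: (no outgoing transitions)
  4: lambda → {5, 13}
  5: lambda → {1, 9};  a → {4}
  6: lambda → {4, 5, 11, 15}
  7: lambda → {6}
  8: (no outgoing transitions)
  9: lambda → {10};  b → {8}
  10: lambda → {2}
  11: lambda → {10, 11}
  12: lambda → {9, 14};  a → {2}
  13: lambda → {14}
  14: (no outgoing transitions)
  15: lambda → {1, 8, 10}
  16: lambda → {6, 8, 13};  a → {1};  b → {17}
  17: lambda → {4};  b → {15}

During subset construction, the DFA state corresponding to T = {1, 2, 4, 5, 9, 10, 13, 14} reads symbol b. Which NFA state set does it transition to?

1 on b → {3}.
2 on b → {5}.
9 on b → {8}.
No b-transition from 4, 5, 10, 13, 14.
Union after reading b: {3, 5, 8}.
Now take the lambda-closure:
From 5 via lambda: add 1, 9.
From 9 via lambda: add 10.
From 10 via lambda: add 2.
From 2 via lambda: add 4.
From 4 via lambda: add 13.
From 13 via lambda: add 14.
No new states can be added; the closed set is {1, 2, 3, 4, 5, 8, 9, 10, 13, 14}.

{1, 2, 3, 4, 5, 8, 9, 10, 13, 14}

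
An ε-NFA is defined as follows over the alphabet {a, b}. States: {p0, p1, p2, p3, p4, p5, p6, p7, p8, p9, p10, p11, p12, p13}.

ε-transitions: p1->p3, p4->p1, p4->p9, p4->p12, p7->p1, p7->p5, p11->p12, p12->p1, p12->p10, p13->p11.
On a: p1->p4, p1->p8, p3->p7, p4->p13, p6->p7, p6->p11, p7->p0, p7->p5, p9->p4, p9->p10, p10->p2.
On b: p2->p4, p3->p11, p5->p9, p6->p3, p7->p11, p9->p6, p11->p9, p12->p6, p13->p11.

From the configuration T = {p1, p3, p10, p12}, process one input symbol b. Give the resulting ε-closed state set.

p3 on b → {p11}.
p12 on b → {p6}.
No b-transition from p1, p10.
Union after reading b: {p6, p11}.
Now take the ε-closure:
From p11 via ε: add p12.
From p12 via ε: add p1, p10.
From p1 via ε: add p3.
No new states can be added; the closed set is {p1, p3, p6, p10, p11, p12}.

{p1, p3, p6, p10, p11, p12}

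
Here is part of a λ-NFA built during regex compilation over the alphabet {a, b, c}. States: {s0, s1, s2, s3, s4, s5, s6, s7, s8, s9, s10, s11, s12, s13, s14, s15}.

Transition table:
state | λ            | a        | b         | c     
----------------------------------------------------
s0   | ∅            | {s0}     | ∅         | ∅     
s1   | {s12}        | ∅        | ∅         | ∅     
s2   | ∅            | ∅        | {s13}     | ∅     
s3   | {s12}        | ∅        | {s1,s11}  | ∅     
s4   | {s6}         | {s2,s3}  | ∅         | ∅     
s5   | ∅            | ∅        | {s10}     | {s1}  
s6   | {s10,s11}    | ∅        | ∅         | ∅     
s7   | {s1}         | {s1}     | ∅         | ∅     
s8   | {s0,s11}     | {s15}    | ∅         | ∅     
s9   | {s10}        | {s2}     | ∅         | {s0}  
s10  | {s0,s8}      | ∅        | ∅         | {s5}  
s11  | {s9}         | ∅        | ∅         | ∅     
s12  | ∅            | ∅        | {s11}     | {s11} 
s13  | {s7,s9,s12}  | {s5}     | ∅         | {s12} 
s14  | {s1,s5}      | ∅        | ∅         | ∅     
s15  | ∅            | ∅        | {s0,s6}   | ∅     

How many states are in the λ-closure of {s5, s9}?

Start with {s5, s9}.
From s9 via λ: add s10.
From s10 via λ: add s0, s8.
From s8 via λ: add s11.
λ-closure = {s0, s5, s8, s9, s10, s11}, which has 6 states.

6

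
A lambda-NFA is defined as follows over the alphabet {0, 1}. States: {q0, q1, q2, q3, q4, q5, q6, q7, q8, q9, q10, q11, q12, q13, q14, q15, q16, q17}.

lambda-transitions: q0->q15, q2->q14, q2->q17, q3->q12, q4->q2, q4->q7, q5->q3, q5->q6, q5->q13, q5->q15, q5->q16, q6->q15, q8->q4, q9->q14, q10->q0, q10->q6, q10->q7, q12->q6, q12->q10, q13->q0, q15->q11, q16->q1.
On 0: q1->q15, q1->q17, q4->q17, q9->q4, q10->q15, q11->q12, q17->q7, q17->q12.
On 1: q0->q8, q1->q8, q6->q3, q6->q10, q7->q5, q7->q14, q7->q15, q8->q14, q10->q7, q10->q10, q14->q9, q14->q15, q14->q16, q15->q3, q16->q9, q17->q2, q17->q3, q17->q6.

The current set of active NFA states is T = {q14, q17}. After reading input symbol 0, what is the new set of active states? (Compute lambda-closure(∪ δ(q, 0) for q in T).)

{q0, q6, q7, q10, q11, q12, q15}

q17 on 0 → {q7, q12}.
No 0-transition from q14.
Union after reading 0: {q7, q12}.
Now take the lambda-closure:
From q12 via lambda: add q6, q10.
From q6 via lambda: add q15.
From q10 via lambda: add q0.
From q15 via lambda: add q11.
No new states can be added; the closed set is {q0, q6, q7, q10, q11, q12, q15}.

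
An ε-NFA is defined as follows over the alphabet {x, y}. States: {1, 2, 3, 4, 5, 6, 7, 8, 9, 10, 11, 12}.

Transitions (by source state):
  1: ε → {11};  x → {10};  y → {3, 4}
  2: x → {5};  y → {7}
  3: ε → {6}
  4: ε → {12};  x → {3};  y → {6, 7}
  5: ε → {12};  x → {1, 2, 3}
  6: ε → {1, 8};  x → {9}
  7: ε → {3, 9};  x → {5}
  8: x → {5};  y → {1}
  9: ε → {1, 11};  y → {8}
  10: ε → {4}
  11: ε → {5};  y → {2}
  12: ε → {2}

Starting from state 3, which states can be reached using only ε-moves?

{1, 2, 3, 5, 6, 8, 11, 12}

Start with {3}.
From 3 via ε: add 6.
From 6 via ε: add 1, 8.
From 1 via ε: add 11.
From 11 via ε: add 5.
From 5 via ε: add 12.
From 12 via ε: add 2.
No new states can be added; the closed set is {1, 2, 3, 5, 6, 8, 11, 12}.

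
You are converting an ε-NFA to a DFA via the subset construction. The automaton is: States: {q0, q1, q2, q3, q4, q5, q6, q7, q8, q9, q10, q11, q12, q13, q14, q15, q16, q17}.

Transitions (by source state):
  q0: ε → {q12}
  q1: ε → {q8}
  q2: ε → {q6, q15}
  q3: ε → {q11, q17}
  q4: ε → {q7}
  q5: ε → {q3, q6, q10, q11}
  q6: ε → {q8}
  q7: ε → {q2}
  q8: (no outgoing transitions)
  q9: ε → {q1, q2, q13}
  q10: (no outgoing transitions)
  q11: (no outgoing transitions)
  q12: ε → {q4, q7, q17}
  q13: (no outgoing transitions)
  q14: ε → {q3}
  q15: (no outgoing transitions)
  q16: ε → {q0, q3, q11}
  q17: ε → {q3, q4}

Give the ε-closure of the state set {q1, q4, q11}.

Start with {q1, q4, q11}.
From q1 via ε: add q8.
From q4 via ε: add q7.
From q7 via ε: add q2.
From q2 via ε: add q6, q15.
No new states can be added; the closed set is {q1, q2, q4, q6, q7, q8, q11, q15}.

{q1, q2, q4, q6, q7, q8, q11, q15}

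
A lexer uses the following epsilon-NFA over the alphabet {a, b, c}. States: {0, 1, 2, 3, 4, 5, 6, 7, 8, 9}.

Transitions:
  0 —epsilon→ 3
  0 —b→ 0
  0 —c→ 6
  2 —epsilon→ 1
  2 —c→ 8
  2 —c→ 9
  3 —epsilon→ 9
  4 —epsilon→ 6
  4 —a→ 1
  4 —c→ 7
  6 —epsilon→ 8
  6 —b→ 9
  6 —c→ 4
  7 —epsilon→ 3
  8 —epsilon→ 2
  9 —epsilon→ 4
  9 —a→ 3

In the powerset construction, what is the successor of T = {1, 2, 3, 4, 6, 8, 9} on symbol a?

4 on a → {1}.
9 on a → {3}.
No a-transition from 1, 2, 3, 6, 8.
Union after reading a: {1, 3}.
Now take the epsilon-closure:
From 3 via epsilon: add 9.
From 9 via epsilon: add 4.
From 4 via epsilon: add 6.
From 6 via epsilon: add 8.
From 8 via epsilon: add 2.
No new states can be added; the closed set is {1, 2, 3, 4, 6, 8, 9}.

{1, 2, 3, 4, 6, 8, 9}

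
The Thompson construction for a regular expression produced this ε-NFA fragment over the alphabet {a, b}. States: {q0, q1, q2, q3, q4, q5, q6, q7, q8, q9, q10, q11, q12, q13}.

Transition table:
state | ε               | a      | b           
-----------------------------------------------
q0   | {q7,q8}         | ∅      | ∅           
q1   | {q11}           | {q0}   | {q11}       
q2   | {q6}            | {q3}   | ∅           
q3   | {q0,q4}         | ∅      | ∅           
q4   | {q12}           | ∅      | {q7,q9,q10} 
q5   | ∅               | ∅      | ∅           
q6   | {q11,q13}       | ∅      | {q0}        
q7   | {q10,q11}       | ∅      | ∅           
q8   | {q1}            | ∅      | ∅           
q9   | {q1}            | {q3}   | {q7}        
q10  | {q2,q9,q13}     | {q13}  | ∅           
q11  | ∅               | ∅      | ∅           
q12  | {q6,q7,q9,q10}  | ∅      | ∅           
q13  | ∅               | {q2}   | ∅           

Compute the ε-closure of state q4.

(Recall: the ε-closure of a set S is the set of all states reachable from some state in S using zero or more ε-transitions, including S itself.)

{q1, q2, q4, q6, q7, q9, q10, q11, q12, q13}

Start with {q4}.
From q4 via ε: add q12.
From q12 via ε: add q6, q7, q9, q10.
From q6 via ε: add q11, q13.
From q9 via ε: add q1.
From q10 via ε: add q2.
No new states can be added; the closed set is {q1, q2, q4, q6, q7, q9, q10, q11, q12, q13}.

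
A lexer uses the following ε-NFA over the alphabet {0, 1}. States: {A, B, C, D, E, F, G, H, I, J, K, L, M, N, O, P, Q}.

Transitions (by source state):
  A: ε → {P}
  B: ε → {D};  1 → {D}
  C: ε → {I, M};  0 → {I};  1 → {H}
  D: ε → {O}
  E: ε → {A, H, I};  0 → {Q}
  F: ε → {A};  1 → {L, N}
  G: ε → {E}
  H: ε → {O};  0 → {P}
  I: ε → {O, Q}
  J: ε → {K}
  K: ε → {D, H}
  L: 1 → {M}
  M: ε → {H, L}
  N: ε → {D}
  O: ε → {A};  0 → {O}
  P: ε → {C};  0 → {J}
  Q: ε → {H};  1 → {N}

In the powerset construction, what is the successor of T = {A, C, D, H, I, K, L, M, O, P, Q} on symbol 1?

C on 1 → {H}.
L on 1 → {M}.
Q on 1 → {N}.
No 1-transition from A, D, H, I, K, M, O, P.
Union after reading 1: {H, M, N}.
Now take the ε-closure:
From H via ε: add O.
From M via ε: add L.
From N via ε: add D.
From O via ε: add A.
From A via ε: add P.
From P via ε: add C.
From C via ε: add I.
From I via ε: add Q.
No new states can be added; the closed set is {A, C, D, H, I, L, M, N, O, P, Q}.

{A, C, D, H, I, L, M, N, O, P, Q}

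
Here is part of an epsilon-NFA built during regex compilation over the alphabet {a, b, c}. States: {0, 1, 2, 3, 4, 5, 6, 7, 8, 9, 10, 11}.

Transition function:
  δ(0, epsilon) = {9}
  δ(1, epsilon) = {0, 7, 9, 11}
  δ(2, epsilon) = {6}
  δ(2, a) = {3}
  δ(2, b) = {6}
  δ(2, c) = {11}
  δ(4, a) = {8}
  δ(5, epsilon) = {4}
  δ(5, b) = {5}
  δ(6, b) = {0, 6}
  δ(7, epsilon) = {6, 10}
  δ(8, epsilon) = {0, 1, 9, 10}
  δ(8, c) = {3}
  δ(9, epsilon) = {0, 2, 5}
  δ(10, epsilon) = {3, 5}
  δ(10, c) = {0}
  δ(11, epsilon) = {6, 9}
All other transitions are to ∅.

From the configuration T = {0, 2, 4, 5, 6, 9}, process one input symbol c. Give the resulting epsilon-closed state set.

2 on c → {11}.
No c-transition from 0, 4, 5, 6, 9.
Union after reading c: {11}.
Now take the epsilon-closure:
From 11 via epsilon: add 6, 9.
From 9 via epsilon: add 0, 2, 5.
From 5 via epsilon: add 4.
No new states can be added; the closed set is {0, 2, 4, 5, 6, 9, 11}.

{0, 2, 4, 5, 6, 9, 11}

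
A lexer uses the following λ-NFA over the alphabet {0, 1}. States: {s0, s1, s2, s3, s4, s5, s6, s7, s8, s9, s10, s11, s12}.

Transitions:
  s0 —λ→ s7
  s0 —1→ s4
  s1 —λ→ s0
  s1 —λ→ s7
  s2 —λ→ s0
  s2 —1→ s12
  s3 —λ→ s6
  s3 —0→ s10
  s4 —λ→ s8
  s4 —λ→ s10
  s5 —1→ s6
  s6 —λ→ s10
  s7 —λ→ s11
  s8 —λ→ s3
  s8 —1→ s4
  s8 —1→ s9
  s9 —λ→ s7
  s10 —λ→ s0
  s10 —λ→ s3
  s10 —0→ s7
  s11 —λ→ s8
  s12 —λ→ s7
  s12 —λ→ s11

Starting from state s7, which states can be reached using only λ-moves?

Start with {s7}.
From s7 via λ: add s11.
From s11 via λ: add s8.
From s8 via λ: add s3.
From s3 via λ: add s6.
From s6 via λ: add s10.
From s10 via λ: add s0.
No new states can be added; the closed set is {s0, s3, s6, s7, s8, s10, s11}.

{s0, s3, s6, s7, s8, s10, s11}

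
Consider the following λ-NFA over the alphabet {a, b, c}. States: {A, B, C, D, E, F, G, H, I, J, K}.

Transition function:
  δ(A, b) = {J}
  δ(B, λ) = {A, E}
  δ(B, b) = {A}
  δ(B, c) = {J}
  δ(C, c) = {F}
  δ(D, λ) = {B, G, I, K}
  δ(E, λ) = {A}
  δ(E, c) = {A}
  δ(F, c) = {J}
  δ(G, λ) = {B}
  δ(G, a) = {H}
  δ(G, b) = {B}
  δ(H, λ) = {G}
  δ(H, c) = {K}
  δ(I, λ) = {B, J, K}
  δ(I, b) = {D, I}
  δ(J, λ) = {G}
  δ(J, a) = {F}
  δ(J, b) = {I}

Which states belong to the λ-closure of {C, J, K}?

Start with {C, J, K}.
From J via λ: add G.
From G via λ: add B.
From B via λ: add A, E.
No new states can be added; the closed set is {A, B, C, E, G, J, K}.

{A, B, C, E, G, J, K}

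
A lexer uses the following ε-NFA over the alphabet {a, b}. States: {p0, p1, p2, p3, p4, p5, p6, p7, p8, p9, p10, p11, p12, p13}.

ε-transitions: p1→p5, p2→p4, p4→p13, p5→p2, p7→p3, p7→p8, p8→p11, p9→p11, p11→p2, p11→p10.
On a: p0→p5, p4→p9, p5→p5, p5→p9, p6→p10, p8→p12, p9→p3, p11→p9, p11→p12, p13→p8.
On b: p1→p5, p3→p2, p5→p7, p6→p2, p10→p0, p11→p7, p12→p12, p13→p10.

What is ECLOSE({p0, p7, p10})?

Start with {p0, p7, p10}.
From p7 via ε: add p3, p8.
From p8 via ε: add p11.
From p11 via ε: add p2.
From p2 via ε: add p4.
From p4 via ε: add p13.
No new states can be added; the closed set is {p0, p2, p3, p4, p7, p8, p10, p11, p13}.

{p0, p2, p3, p4, p7, p8, p10, p11, p13}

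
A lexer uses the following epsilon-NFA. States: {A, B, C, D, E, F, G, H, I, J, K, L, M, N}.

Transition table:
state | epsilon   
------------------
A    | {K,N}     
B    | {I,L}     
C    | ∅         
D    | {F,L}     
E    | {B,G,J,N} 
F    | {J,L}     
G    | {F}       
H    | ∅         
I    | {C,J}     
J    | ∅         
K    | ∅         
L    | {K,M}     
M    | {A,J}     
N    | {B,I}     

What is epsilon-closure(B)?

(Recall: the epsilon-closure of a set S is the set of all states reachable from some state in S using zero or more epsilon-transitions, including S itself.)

Start with {B}.
From B via epsilon: add I, L.
From I via epsilon: add C, J.
From L via epsilon: add K, M.
From M via epsilon: add A.
From A via epsilon: add N.
No new states can be added; the closed set is {A, B, C, I, J, K, L, M, N}.

{A, B, C, I, J, K, L, M, N}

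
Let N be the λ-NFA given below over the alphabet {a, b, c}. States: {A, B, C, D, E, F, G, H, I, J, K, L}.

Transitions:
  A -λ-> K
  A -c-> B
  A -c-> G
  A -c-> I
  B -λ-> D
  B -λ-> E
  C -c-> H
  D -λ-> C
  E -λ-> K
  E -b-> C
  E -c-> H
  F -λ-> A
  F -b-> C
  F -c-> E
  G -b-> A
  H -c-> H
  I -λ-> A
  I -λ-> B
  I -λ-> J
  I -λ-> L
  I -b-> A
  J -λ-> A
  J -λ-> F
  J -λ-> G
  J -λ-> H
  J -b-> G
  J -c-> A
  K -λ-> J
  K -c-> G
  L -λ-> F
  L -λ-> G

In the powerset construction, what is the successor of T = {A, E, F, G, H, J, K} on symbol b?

E on b → {C}.
F on b → {C}.
G on b → {A}.
J on b → {G}.
No b-transition from A, H, K.
Union after reading b: {A, C, G}.
Now take the λ-closure:
From A via λ: add K.
From K via λ: add J.
From J via λ: add F, H.
No new states can be added; the closed set is {A, C, F, G, H, J, K}.

{A, C, F, G, H, J, K}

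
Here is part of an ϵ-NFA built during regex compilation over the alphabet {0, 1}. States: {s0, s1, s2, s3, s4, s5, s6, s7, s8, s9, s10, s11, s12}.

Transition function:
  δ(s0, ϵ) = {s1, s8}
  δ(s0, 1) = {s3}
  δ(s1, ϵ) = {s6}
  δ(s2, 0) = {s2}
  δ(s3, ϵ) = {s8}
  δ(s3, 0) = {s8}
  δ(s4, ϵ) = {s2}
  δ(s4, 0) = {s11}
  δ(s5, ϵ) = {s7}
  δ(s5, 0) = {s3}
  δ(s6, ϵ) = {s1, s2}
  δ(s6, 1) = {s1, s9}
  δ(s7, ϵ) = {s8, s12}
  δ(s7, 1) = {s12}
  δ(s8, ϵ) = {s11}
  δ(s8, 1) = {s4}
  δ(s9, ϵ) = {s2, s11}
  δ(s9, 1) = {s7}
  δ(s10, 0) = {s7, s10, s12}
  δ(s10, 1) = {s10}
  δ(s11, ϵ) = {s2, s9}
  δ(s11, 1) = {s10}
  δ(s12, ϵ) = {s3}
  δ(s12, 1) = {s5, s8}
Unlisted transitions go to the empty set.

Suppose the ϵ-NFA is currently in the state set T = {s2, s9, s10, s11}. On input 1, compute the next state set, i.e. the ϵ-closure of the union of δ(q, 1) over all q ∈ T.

s9 on 1 → {s7}.
s10 on 1 → {s10}.
s11 on 1 → {s10}.
No 1-transition from s2.
Union after reading 1: {s7, s10}.
Now take the ϵ-closure:
From s7 via ϵ: add s8, s12.
From s8 via ϵ: add s11.
From s12 via ϵ: add s3.
From s11 via ϵ: add s2, s9.
No new states can be added; the closed set is {s2, s3, s7, s8, s9, s10, s11, s12}.

{s2, s3, s7, s8, s9, s10, s11, s12}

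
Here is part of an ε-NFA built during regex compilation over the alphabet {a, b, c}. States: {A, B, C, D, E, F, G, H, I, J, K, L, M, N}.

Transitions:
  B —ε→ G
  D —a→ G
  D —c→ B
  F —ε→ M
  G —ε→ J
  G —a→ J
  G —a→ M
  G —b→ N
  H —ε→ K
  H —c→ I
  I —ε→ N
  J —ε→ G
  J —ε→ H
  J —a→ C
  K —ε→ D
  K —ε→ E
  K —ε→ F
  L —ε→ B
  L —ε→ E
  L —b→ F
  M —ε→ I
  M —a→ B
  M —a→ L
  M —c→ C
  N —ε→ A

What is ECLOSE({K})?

{A, D, E, F, I, K, M, N}

Start with {K}.
From K via ε: add D, E, F.
From F via ε: add M.
From M via ε: add I.
From I via ε: add N.
From N via ε: add A.
No new states can be added; the closed set is {A, D, E, F, I, K, M, N}.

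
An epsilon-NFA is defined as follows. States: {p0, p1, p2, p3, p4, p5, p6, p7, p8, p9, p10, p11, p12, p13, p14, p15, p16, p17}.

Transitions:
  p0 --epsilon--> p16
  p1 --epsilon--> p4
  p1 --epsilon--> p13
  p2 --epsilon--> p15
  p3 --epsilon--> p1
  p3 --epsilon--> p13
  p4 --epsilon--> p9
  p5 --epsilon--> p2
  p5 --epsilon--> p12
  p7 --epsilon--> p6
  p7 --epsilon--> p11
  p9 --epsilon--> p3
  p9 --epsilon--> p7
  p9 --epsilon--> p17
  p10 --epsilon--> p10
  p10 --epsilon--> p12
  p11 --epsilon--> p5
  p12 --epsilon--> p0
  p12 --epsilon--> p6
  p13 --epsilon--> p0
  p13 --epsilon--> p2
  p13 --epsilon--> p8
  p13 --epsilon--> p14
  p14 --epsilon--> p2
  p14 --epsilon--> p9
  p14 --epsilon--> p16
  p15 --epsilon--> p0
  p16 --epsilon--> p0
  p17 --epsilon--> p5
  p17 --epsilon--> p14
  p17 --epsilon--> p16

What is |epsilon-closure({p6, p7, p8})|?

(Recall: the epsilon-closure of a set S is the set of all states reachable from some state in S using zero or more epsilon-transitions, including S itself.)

Start with {p6, p7, p8}.
From p7 via epsilon: add p11.
From p11 via epsilon: add p5.
From p5 via epsilon: add p2, p12.
From p2 via epsilon: add p15.
From p12 via epsilon: add p0.
From p0 via epsilon: add p16.
epsilon-closure = {p0, p2, p5, p6, p7, p8, p11, p12, p15, p16}, which has 10 states.

10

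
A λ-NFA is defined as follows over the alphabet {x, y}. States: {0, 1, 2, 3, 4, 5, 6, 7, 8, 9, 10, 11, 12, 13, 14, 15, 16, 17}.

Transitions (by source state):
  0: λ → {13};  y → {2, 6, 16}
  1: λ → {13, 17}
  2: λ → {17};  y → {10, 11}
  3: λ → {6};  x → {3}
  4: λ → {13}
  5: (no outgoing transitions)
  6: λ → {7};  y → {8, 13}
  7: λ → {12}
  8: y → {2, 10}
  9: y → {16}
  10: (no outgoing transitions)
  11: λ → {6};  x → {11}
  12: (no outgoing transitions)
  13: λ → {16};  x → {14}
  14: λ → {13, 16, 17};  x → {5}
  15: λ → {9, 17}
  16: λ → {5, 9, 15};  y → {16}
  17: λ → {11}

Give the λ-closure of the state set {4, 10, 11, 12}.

{4, 5, 6, 7, 9, 10, 11, 12, 13, 15, 16, 17}

Start with {4, 10, 11, 12}.
From 4 via λ: add 13.
From 11 via λ: add 6.
From 6 via λ: add 7.
From 13 via λ: add 16.
From 16 via λ: add 5, 9, 15.
From 15 via λ: add 17.
No new states can be added; the closed set is {4, 5, 6, 7, 9, 10, 11, 12, 13, 15, 16, 17}.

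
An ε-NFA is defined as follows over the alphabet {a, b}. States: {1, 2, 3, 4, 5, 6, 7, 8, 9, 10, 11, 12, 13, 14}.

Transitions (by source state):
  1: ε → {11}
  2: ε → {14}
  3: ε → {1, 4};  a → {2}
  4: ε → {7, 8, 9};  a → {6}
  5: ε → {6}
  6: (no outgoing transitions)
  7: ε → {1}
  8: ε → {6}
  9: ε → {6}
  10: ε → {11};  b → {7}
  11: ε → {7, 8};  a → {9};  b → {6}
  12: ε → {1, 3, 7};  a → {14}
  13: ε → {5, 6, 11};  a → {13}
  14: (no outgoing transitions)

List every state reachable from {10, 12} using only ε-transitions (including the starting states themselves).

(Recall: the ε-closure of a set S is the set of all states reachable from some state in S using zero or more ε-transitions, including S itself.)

Start with {10, 12}.
From 10 via ε: add 11.
From 12 via ε: add 1, 3, 7.
From 3 via ε: add 4.
From 11 via ε: add 8.
From 4 via ε: add 9.
From 8 via ε: add 6.
No new states can be added; the closed set is {1, 3, 4, 6, 7, 8, 9, 10, 11, 12}.

{1, 3, 4, 6, 7, 8, 9, 10, 11, 12}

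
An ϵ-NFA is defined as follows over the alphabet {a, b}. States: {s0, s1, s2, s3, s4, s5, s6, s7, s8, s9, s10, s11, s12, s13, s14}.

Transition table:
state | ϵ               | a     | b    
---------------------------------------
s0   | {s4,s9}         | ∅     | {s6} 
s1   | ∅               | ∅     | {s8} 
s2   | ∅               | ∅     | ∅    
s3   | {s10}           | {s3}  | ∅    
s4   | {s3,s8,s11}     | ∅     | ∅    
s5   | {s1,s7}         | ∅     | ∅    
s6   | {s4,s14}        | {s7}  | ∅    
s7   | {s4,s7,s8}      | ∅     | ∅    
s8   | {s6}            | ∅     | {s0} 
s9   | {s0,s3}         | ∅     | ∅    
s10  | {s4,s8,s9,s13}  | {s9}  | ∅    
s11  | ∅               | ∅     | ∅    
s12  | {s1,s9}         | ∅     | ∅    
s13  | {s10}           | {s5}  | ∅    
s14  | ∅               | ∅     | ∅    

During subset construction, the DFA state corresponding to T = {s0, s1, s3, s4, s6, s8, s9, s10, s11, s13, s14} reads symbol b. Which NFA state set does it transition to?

s0 on b → {s6}.
s1 on b → {s8}.
s8 on b → {s0}.
No b-transition from s3, s4, s6, s9, s10, s11, s13, s14.
Union after reading b: {s0, s6, s8}.
Now take the ϵ-closure:
From s0 via ϵ: add s4, s9.
From s6 via ϵ: add s14.
From s4 via ϵ: add s3, s11.
From s3 via ϵ: add s10.
From s10 via ϵ: add s13.
No new states can be added; the closed set is {s0, s3, s4, s6, s8, s9, s10, s11, s13, s14}.

{s0, s3, s4, s6, s8, s9, s10, s11, s13, s14}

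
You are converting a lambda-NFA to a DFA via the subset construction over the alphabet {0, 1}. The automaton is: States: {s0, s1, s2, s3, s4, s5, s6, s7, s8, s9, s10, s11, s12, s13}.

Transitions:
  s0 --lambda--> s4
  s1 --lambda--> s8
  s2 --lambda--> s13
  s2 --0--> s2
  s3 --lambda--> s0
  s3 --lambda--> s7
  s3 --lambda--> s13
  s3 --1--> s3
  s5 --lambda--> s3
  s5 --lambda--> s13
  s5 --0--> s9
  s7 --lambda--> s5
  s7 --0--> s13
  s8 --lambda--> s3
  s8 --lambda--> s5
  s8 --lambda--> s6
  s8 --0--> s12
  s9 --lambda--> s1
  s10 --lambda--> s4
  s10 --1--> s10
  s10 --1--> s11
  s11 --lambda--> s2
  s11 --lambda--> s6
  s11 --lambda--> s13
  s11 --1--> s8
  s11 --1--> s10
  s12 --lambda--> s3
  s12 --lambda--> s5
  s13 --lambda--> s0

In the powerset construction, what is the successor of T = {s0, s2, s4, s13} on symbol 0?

s2 on 0 → {s2}.
No 0-transition from s0, s4, s13.
Union after reading 0: {s2}.
Now take the lambda-closure:
From s2 via lambda: add s13.
From s13 via lambda: add s0.
From s0 via lambda: add s4.
No new states can be added; the closed set is {s0, s2, s4, s13}.

{s0, s2, s4, s13}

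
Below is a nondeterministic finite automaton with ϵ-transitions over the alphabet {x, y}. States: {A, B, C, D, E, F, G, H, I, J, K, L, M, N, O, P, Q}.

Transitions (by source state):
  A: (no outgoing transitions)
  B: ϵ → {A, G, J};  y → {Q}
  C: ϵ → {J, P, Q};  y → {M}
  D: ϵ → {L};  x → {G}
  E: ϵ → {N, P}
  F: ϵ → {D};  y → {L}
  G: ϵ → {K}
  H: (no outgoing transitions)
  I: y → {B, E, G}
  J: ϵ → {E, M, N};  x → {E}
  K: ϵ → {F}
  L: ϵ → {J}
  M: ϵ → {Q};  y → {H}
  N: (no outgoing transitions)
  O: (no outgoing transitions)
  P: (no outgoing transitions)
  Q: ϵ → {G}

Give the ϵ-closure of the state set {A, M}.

Start with {A, M}.
From M via ϵ: add Q.
From Q via ϵ: add G.
From G via ϵ: add K.
From K via ϵ: add F.
From F via ϵ: add D.
From D via ϵ: add L.
From L via ϵ: add J.
From J via ϵ: add E, N.
From E via ϵ: add P.
No new states can be added; the closed set is {A, D, E, F, G, J, K, L, M, N, P, Q}.

{A, D, E, F, G, J, K, L, M, N, P, Q}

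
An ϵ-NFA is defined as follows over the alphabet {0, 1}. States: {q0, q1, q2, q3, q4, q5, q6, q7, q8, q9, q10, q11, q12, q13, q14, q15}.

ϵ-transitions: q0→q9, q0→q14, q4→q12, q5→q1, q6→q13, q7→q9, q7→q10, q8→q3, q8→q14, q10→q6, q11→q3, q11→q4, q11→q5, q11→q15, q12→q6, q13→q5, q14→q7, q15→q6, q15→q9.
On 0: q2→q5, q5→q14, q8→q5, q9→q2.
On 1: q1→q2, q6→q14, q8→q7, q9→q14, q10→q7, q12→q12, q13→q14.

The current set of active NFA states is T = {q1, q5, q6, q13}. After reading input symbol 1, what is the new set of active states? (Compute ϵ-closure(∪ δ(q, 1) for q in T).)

q1 on 1 → {q2}.
q6 on 1 → {q14}.
q13 on 1 → {q14}.
No 1-transition from q5.
Union after reading 1: {q2, q14}.
Now take the ϵ-closure:
From q14 via ϵ: add q7.
From q7 via ϵ: add q9, q10.
From q10 via ϵ: add q6.
From q6 via ϵ: add q13.
From q13 via ϵ: add q5.
From q5 via ϵ: add q1.
No new states can be added; the closed set is {q1, q2, q5, q6, q7, q9, q10, q13, q14}.

{q1, q2, q5, q6, q7, q9, q10, q13, q14}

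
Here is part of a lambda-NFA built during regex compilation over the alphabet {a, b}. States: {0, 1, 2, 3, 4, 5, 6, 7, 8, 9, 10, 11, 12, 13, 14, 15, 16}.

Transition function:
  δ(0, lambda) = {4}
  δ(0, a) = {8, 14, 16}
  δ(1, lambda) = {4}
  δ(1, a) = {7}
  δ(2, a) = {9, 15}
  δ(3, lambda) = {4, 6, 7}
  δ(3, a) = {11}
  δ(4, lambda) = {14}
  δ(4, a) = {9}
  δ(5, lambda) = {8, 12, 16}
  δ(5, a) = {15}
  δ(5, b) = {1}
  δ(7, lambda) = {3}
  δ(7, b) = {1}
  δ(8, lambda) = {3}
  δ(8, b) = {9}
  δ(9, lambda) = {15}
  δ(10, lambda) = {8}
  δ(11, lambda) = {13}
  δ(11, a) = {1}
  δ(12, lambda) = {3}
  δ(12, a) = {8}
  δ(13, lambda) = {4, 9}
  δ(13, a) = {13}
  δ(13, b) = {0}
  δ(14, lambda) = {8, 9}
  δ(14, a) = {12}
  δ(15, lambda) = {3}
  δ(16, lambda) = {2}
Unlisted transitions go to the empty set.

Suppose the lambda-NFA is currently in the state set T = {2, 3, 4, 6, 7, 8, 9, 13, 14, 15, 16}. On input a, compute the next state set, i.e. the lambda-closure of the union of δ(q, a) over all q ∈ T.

2 on a → {9, 15}.
3 on a → {11}.
4 on a → {9}.
13 on a → {13}.
14 on a → {12}.
No a-transition from 6, 7, 8, 9, 15, 16.
Union after reading a: {9, 11, 12, 13, 15}.
Now take the lambda-closure:
From 12 via lambda: add 3.
From 13 via lambda: add 4.
From 3 via lambda: add 6, 7.
From 4 via lambda: add 14.
From 14 via lambda: add 8.
No new states can be added; the closed set is {3, 4, 6, 7, 8, 9, 11, 12, 13, 14, 15}.

{3, 4, 6, 7, 8, 9, 11, 12, 13, 14, 15}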